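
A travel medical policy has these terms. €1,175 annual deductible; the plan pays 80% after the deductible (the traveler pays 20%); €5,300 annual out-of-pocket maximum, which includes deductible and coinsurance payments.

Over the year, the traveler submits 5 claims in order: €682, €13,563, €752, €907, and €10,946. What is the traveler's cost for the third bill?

#1 (€682): all of it applies to the deductible. Traveler owes €682 (running OOP €682).
#2 (€13,563): €493 finishes the deductible; €13,070 goes to coinsurance; coinsurance €13,070 × 20% = €2,614. Traveler owes €3,107 (running OOP €3,789).
#3 (€752): deductible already satisfied, so traveler's share is 20% × €752 = €150.40. Traveler owes €150.40 (running OOP €3,939.40).

€150.40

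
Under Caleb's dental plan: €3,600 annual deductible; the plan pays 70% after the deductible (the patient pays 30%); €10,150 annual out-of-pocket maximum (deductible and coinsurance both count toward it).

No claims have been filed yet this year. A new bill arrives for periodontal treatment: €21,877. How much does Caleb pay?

Nothing has been paid toward the €3,600 deductible, so the first €3,600 of this charge is applied there.
The remaining €18,277 (= €21,877 − €3,600) moves to coinsurance.
Patient's 30% share of €18,277 is €5,483.10.
That puts the patient's cost at €3,600 + €5,483.10 = €9,083.10 before any cap.
Cumulative spending €0 + €9,083.10 = €9,083.10 stays under the €10,150 maximum.

€9,083.10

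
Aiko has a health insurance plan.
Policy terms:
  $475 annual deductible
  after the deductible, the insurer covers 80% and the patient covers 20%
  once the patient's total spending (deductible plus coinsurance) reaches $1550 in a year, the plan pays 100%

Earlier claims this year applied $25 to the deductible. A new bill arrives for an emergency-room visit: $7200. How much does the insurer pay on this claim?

$5675

$25 of the $475 deductible is already met, leaving $450.
That leaves $7200 − $450 = $6750 for coinsurance.
Patient's 20% share of $6750 is $1350.
Patient responsibility before any cap: $450 + $1350 = $1800.
Year-to-date out-of-pocket would reach $25 + $1800 = $1825, above the $1550 maximum, so the patient pays only $1550 − $25 = $1525.
Insurer pays the balance: $7200 − $1525 = $5675.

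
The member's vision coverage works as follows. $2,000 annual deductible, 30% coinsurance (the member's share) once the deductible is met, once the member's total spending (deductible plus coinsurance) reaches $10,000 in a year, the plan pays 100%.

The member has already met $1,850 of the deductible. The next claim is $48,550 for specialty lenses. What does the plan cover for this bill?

$40,400

Remaining deductible: $2,000 − $1,850 = $150.
That leaves $48,550 − $150 = $48,400 for coinsurance.
Coinsurance: $48,400 × 30% = $14,520.
So the member owes $150 + $14,520 = $14,670 before any cap.
That would bring total out-of-pocket to $16,520, past the $10,000 cap. The member is capped at $10,000 − $1,850 = $8,150 on this claim.
The insurer covers the remainder: $48,550 − $8,150 = $40,400.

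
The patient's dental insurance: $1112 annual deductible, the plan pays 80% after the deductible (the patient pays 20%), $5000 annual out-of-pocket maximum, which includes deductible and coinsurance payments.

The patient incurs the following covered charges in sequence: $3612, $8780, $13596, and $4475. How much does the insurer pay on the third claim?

Claim 1 — $3612: $1112 to deductible, leaving $2500; patient's 20% is $500. Cost to patient: $1612. OOP to date $1612. Plan pays $3612 − $1612 = $2000.
Claim 2 — $8780: 20% coinsurance on $8780 = $1756. Cost to patient: $1756. OOP to date $3368. Plan pays $8780 − $1756 = $7024.
Claim 3 — $13596: deductible met; 20% of $13596 = $2719.20. OOP would hit $6087.20 > $5000, so the cap limits the patient to $5000 − $3368 = $1632. Plan pays $13596 − $1632 = $11964.

$11964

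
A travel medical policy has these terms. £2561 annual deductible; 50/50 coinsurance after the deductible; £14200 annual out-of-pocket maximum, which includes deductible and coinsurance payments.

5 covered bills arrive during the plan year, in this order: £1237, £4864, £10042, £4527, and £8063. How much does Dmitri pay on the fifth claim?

Claim 1 (£1237): all of it applies to the deductible. Traveler owes £1237 (running OOP £1237).
Claim 2 (£4864): deductible takes £1324, £3540 remains; 50% of £3540 = £1770. Traveler pays £3094; OOP now £4331.
Claim 3 (£10042): 50% coinsurance on £10042 = £5021. Traveler owes £5021 (running OOP £9352).
Claim 4 (£4527): deductible met; 50% of £4527 = £2263.50. Traveler owes £2263.50 (running OOP £11615.50).
Claim 5 (£8063): 50% coinsurance on £8063 = £4031.50. That would push OOP to £15647, over the £14200 cap, so traveler pays £14200 − £11615.50 = £2584.50.

£2584.50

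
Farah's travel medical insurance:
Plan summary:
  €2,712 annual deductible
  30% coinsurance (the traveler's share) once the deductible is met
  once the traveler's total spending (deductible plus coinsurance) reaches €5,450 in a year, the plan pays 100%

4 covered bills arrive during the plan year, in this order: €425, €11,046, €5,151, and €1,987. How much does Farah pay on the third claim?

€110.30

Claim 1 (€425): fully absorbed by the deductible. Traveler owes €425 (running OOP €425).
Claim 2 (€11,046): deductible takes €2,287, €8,759 remains; traveler's 30% is €2,627.70. Traveler owes €4,914.70 (running OOP €5,339.70).
Claim 3 (€5,151): 30% coinsurance on €5,151 = €1,545.30. OOP would hit €6,885 > €5,450, so the cap limits the traveler to €5,450 − €5,339.70 = €110.30.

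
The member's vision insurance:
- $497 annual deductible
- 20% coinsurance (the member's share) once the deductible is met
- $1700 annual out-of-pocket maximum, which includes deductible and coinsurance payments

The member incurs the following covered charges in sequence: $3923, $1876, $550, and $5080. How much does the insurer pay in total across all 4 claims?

#1 ($3923): deductible takes $497, $3426 remains; member's 20% is $685.20. Member pays $1182.20; OOP now $1182.20. Plan pays $3923 − $1182.20 = $2740.80.
#2 ($1876): deductible already satisfied, so member's share is 20% × $1876 = $375.20. Member pays $375.20; OOP now $1557.40. Plan pays $1876 − $375.20 = $1500.80.
#3 ($550): deductible already satisfied, so member's share is 20% × $550 = $110. Member pays $110; OOP now $1667.40. Insurer: $550 − $110 = $440.
#4 ($5080): deductible already satisfied, so member's share is 20% × $5080 = $1016. That would push OOP to $2683.40, over the $1700 cap, so member pays $1700 − $1667.40 = $32.60. Plan pays $5080 − $32.60 = $5047.40.
Insurer total: $2740.80 + $1500.80 + $440 + $5047.40 = $9729.

$9729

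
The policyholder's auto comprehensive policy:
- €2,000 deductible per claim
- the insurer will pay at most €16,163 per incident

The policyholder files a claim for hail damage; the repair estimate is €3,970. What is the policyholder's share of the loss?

Less the €2,000 deductible: €3,970 − €2,000 = €1,970.
€1,970 is within the €16,163 limit, so the insurer pays €1,970.
Policyholder's share is the uncovered remainder: €3,970 − €1,970 = €2,000.

€2,000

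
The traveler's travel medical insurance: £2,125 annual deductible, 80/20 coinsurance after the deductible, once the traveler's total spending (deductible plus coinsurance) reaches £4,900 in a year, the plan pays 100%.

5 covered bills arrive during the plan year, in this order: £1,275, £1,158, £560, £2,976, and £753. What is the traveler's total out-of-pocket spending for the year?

Bill 1, £1,275: all of it applies to the deductible. Traveler pays £1,275; OOP now £1,275.
Bill 2, £1,158: £850 to deductible, leaving £308; 20% of £308 = £61.60. Cost to traveler: £911.60. OOP to date £2,186.60.
Bill 3, £560: 20% coinsurance on £560 = £112. Traveler owes £112 (running OOP £2,298.60).
Bill 4, £2,976: 20% coinsurance on £2,976 = £595.20. Traveler pays £595.20; OOP now £2,893.80.
Bill 5, £753: 20% coinsurance on £753 = £150.60. Cost to traveler: £150.60. OOP to date £3,044.40.
Total paid by the traveler: £1,275 + £911.60 + £112 + £595.20 + £150.60 = £3,044.40.

£3,044.40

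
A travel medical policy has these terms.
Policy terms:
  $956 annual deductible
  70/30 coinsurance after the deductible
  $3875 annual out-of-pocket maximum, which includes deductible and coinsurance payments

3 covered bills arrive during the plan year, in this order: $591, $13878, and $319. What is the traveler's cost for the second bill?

Bill 1, $591: all of it applies to the deductible. Traveler pays $591; OOP now $591.
Bill 2, $13878: $365 to deductible, leaving $13513; 30% of $13513 = $4053.90. Together that's $365 + $4053.90 = $4418.90. That would push OOP to $5009.90, over the $3875 cap, so traveler pays $3875 − $591 = $3284.

$3284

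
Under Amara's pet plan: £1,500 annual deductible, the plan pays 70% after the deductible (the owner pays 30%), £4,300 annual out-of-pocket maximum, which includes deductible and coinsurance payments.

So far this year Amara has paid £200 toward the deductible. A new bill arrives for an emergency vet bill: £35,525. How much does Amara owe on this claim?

£4,100

Remaining deductible: £1,500 − £200 = £1,300.
That leaves £35,525 − £1,300 = £34,225 for coinsurance.
Coinsurance: £34,225 × 30% = £10,267.50.
So the owner owes £1,300 + £10,267.50 = £11,567.50 before any cap.
Year-to-date out-of-pocket would reach £200 + £11,567.50 = £11,767.50, above the £4,300 maximum, so the owner pays only £4,300 − £200 = £4,100.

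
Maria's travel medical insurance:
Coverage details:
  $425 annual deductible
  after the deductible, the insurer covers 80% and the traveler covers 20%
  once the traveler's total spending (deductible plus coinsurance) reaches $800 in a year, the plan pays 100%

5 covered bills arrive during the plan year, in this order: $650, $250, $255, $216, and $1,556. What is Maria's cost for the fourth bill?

Claim 1 ($650): deductible takes $425, $225 remains; 20% of $225 = $45. Traveler owes $470 (running OOP $470).
Claim 2 ($250): deductible met; 20% of $250 = $50. Traveler owes $50 (running OOP $520).
Claim 3 ($255): deductible already satisfied, so traveler's share is 20% × $255 = $51. Traveler pays $51; OOP now $571.
Claim 4 ($216): deductible already satisfied, so traveler's share is 20% × $216 = $43.20. Traveler owes $43.20 (running OOP $614.20).

$43.20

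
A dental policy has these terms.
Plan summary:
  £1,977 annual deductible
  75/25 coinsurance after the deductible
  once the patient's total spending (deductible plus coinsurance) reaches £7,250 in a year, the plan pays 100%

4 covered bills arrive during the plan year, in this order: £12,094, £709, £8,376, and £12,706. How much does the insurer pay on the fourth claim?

£12,233.50

#1 (£12,094): £1,977 to deductible, leaving £10,117; 25% of £10,117 = £2,529.25. Patient pays £4,506.25; OOP now £4,506.25. Plan pays £12,094 − £4,506.25 = £7,587.75.
#2 (£709): deductible met; 25% of £709 = £177.25. Cost to patient: £177.25. OOP to date £4,683.50. Plan pays £709 − £177.25 = £531.75.
#3 (£8,376): deductible already satisfied, so patient's share is 25% × £8,376 = £2,094. Patient owes £2,094 (running OOP £6,777.50). Plan pays £8,376 − £2,094 = £6,282.
#4 (£12,706): deductible met; 25% of £12,706 = £3,176.50. Adding that to £6,777.50 gives £9,954, past the £7,250 cap; patient pays only £7,250 − £6,777.50 = £472.50. Plan pays £12,706 − £472.50 = £12,233.50.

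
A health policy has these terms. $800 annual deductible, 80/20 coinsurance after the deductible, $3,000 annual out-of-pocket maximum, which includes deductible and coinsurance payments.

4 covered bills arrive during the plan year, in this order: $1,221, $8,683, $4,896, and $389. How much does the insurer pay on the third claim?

Claim 1 — $1,221: $800 to deductible, leaving $421; coinsurance $421 × 20% = $84.20. Patient pays $884.20; OOP now $884.20. Plan pays $1,221 − $884.20 = $336.80.
Claim 2 — $8,683: deductible met; 20% of $8,683 = $1,736.60. Cost to patient: $1,736.60. OOP to date $2,620.80. Plan pays $8,683 − $1,736.60 = $6,946.40.
Claim 3 — $4,896: 20% coinsurance on $4,896 = $979.20. Adding that to $2,620.80 gives $3,600, past the $3,000 cap; patient pays only $3,000 − $2,620.80 = $379.20. Plan pays $4,896 − $379.20 = $4,516.80.

$4,516.80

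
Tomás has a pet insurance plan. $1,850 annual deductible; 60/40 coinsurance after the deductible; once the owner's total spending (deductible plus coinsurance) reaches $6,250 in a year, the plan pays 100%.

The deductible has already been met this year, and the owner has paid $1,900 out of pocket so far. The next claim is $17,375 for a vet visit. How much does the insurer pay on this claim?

The deductible is already satisfied, so the full bill goes to coinsurance.
40% of $17,375 = $6,950 falls to the owner.
Adding $6,950 to the $1,900 already spent would give $8,850, which exceeds the $6,250 cap; the owner pays just $6,250 − $1,900 = $4,350.
The insurer covers the remainder: $17,375 − $4,350 = $13,025.

$13,025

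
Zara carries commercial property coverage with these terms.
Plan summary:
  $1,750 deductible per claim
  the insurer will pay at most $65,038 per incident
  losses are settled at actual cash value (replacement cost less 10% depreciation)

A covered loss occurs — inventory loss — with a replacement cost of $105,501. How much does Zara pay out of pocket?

$40,463

At 10% depreciation, ACV = $105,501 − $10,550.10 = $94,950.90.
After the deductible, $94,950.90 − $1,750 = $93,200.90 remains.
The $65,038 per-incident cap binds; insurer pays $65,038.
Out of pocket: $105,501 − $65,038 = $40,463.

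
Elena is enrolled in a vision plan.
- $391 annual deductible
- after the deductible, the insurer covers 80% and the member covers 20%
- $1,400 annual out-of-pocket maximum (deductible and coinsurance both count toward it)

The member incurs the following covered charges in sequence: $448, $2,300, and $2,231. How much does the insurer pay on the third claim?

Bill 1, $448: $391 to deductible, leaving $57; member's 20% is $11.40. Member owes $402.40 (running OOP $402.40). Plan pays $448 − $402.40 = $45.60.
Bill 2, $2,300: deductible met; 20% of $2,300 = $460. Cost to member: $460. OOP to date $862.40. Plan pays $2,300 − $460 = $1,840.
Bill 3, $2,231: 20% coinsurance on $2,231 = $446.20. Member pays $446.20; OOP now $1,308.60. Plan pays $2,231 − $446.20 = $1,784.80.

$1,784.80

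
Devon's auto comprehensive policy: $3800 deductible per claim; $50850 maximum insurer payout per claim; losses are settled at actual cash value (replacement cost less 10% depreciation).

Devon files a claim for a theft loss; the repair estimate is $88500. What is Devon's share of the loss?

$37650

At 10% depreciation, ACV = $88500 − $8850 = $79650.
Less the $3800 deductible: $79650 − $3800 = $75850.
$75850 exceeds the $50850 limit, so the insurer pays the limit: $50850.
Out of pocket: $88500 − $50850 = $37650.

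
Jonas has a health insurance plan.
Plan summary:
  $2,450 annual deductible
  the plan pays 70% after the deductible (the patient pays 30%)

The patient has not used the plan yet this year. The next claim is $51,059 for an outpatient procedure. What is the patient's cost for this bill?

Nothing has been paid toward the $2,450 deductible, so the first $2,450 of this charge is applied there.
The remaining $48,609 (= $51,059 − $2,450) moves to coinsurance.
30% of $48,609 = $14,582.70 falls to the patient.
So the patient owes $2,450 + $14,582.70 = $17,032.70.

$17,032.70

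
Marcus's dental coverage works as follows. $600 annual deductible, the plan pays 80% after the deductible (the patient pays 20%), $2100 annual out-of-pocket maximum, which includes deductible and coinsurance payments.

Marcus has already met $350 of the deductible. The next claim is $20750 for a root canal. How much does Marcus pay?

Deductible still to meet: $600 − $350 = $250.
The remaining $20500 (= $20750 − $250) moves to coinsurance.
Patient's 20% share of $20500 is $4100.
So the patient owes $250 + $4100 = $4350 before any cap.
Year-to-date out-of-pocket would reach $350 + $4350 = $4700, above the $2100 maximum, so the patient pays only $2100 − $350 = $1750.

$1750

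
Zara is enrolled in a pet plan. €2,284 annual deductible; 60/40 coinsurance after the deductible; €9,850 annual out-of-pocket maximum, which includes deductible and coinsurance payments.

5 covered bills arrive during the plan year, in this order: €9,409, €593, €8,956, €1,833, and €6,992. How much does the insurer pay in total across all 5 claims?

Claim 1 — €9,409: deductible takes €2,284, €7,125 remains; 40% of €7,125 = €2,850. Owner owes €5,134 (running OOP €5,134). Plan pays €9,409 − €5,134 = €4,275.
Claim 2 — €593: 40% coinsurance on €593 = €237.20. Cost to owner: €237.20. OOP to date €5,371.20. Plan pays €593 − €237.20 = €355.80.
Claim 3 — €8,956: deductible met; 40% of €8,956 = €3,582.40. Cost to owner: €3,582.40. OOP to date €8,953.60. Plan pays €8,956 − €3,582.40 = €5,373.60.
Claim 4 — €1,833: deductible already satisfied, so owner's share is 40% × €1,833 = €733.20. Owner pays €733.20; OOP now €9,686.80. Insurer: €1,833 − €733.20 = €1,099.80.
Claim 5 — €6,992: deductible met; 40% of €6,992 = €2,796.80. Adding that to €9,686.80 gives €12,483.60, past the €9,850 cap; owner pays only €9,850 − €9,686.80 = €163.20. Plan pays €6,992 − €163.20 = €6,828.80.
Insurer total: €4,275 + €355.80 + €5,373.60 + €1,099.80 + €6,828.80 = €17,933.

€17,933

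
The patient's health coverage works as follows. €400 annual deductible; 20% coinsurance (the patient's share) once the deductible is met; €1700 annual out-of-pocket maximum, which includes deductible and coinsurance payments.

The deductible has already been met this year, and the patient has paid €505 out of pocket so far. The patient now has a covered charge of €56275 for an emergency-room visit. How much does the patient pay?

The deductible is already satisfied, so the full bill goes to coinsurance.
Patient's 20% share of €56275 is €11255.
That would bring total out-of-pocket to €11760, past the €1700 cap. The patient is capped at €1700 − €505 = €1195 on this claim.

€1195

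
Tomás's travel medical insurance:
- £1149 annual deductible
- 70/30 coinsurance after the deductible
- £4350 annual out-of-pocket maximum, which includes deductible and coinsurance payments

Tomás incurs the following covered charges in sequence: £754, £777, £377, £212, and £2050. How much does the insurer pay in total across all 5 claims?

Claim 1 (£754): fully absorbed by the deductible. Traveler pays £754; OOP now £754. Plan pays £754 − £754 = £0.
Claim 2 (£777): deductible takes £395, £382 remains; coinsurance £382 × 30% = £114.60. Cost to traveler: £509.60. OOP to date £1263.60. Plan pays £777 − £509.60 = £267.40.
Claim 3 (£377): deductible already satisfied, so traveler's share is 30% × £377 = £113.10. Traveler pays £113.10; OOP now £1376.70. Plan pays £377 − £113.10 = £263.90.
Claim 4 (£212): deductible met; 30% of £212 = £63.60. Traveler owes £63.60 (running OOP £1440.30). Insurer: £212 − £63.60 = £148.40.
Claim 5 (£2050): 30% coinsurance on £2050 = £615. Traveler pays £615; OOP now £2055.30. Plan pays £2050 − £615 = £1435.
Insurer total: £0 + £267.40 + £263.90 + £148.40 + £1435 = £2114.70.

£2114.70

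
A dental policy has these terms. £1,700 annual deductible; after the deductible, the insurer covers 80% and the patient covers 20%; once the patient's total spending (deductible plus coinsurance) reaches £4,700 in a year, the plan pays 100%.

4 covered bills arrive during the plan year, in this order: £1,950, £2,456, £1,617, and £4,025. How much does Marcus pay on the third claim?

Claim 1 — £1,950: £1,700 to deductible, leaving £250; coinsurance £250 × 20% = £50. Cost to patient: £1,750. OOP to date £1,750.
Claim 2 — £2,456: deductible met; 20% of £2,456 = £491.20. Patient owes £491.20 (running OOP £2,241.20).
Claim 3 — £1,617: 20% coinsurance on £1,617 = £323.40. Patient owes £323.40 (running OOP £2,564.60).

£323.40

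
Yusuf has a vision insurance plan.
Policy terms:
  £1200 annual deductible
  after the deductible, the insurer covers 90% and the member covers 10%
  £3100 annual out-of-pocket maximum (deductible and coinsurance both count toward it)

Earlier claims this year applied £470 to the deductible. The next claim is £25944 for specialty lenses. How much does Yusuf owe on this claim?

Deductible still to meet: £1200 − £470 = £730.
That leaves £25944 − £730 = £25214 for coinsurance.
10% of £25214 = £2521.40 falls to the member.
So the member owes £730 + £2521.40 = £3251.40 before any cap.
Year-to-date out-of-pocket would reach £470 + £3251.40 = £3721.40, above the £3100 maximum, so the member pays only £3100 − £470 = £2630.

£2630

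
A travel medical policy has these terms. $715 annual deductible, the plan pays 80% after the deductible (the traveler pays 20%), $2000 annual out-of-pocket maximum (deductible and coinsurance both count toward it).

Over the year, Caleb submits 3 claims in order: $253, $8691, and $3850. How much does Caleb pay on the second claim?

#1 ($253): entire amount goes to the deductible. Traveler pays $253; OOP now $253.
#2 ($8691): $462 to deductible, leaving $8229; 20% of $8229 = $1645.80. Claim cost before the cap: $462 + $1645.80 = $2107.80. OOP would hit $2360.80 > $2000, so the cap limits the traveler to $2000 − $253 = $1747.

$1747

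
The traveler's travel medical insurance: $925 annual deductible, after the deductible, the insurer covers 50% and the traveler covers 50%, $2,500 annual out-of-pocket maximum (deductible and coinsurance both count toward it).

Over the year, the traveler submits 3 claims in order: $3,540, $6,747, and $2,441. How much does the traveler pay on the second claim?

Bill 1, $3,540: $925 to deductible, leaving $2,615; 50% of $2,615 = $1,307.50. Cost to traveler: $2,232.50. OOP to date $2,232.50.
Bill 2, $6,747: 50% coinsurance on $6,747 = $3,373.50. Adding that to $2,232.50 gives $5,606, past the $2,500 cap; traveler pays only $2,500 − $2,232.50 = $267.50.

$267.50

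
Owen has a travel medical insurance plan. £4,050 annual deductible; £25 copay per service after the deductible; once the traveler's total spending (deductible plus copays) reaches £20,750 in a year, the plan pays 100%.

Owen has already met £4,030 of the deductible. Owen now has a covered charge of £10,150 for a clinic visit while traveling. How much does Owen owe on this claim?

Deductible still to meet: £4,050 − £4,030 = £20.
That leaves £10,150 − £20 = £10,130 for the copay.
Copay on this service: £25.
That puts the traveler's cost at £20 + £25 = £45 before any cap.
Year-to-date out-of-pocket becomes £4,030 + £45 = £4,075, still under the £20,750 maximum, so no cap applies.

£45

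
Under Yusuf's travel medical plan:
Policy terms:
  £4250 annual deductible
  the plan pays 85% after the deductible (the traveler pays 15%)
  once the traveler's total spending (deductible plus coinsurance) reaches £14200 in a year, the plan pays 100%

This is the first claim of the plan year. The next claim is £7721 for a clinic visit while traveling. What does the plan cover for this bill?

£2950.35

The full £4250 deductible is still open; £4250 of this bill applies to it.
After the £4250 deductible portion, £7721 − £4250 = £3471 is subject to coinsurance.
Coinsurance: £3471 × 15% = £520.65.
Traveler responsibility before any cap: £4250 + £520.65 = £4770.65.
Year-to-date out-of-pocket becomes £0 + £4770.65 = £4770.65, still under the £14200 maximum, so no cap applies.
Insurer pays the balance: £7721 − £4770.65 = £2950.35.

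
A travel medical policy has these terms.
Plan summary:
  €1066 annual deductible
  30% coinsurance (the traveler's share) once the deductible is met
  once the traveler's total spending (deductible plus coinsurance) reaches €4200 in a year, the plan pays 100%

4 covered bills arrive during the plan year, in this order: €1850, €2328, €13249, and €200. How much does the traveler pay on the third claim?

€2200.40

Bill 1, €1850: deductible takes €1066, €784 remains; coinsurance €784 × 30% = €235.20. Traveler pays €1301.20; OOP now €1301.20.
Bill 2, €2328: 30% coinsurance on €2328 = €698.40. Cost to traveler: €698.40. OOP to date €1999.60.
Bill 3, €13249: deductible already satisfied, so traveler's share is 30% × €13249 = €3974.70. OOP would hit €5974.30 > €4200, so the cap limits the traveler to €4200 − €1999.60 = €2200.40.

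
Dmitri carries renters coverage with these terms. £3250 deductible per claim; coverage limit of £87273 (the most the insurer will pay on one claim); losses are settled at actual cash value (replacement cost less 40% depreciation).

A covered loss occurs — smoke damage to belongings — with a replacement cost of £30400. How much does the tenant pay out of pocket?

Actual cash value after 40% depreciation: £30400 × 60% = £18240.
Less the £3250 deductible: £18240 − £3250 = £14990.
£14990 ≤ £87273, so the limit doesn't bind; insurer pays £14990.
The tenant bears the rest of the original loss: £30400 − £14990 = £15410.

£15410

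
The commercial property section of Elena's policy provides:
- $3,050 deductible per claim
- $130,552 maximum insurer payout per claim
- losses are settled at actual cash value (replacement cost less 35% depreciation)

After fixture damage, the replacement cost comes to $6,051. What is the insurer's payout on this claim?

$883.15

Depreciate 35%: the covered value is $6,051 × 0.65 = $3,933.15.
Less the $3,050 deductible: $3,933.15 − $3,050 = $883.15.
That's under the $130,552 cap, so the insurer reimburses the full $883.15.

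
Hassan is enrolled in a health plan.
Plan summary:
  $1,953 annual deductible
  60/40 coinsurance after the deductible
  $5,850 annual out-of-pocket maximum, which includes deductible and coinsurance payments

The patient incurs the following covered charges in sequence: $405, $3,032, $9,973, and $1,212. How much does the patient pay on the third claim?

Claim 1 ($405): entire amount goes to the deductible. Patient pays $405; OOP now $405.
Claim 2 ($3,032): $1,548 finishes the deductible; $1,484 goes to coinsurance; 40% of $1,484 = $593.60. Patient pays $2,141.60; OOP now $2,546.60.
Claim 3 ($9,973): 40% coinsurance on $9,973 = $3,989.20. OOP would hit $6,535.80 > $5,850, so the cap limits the patient to $5,850 − $2,546.60 = $3,303.40.

$3,303.40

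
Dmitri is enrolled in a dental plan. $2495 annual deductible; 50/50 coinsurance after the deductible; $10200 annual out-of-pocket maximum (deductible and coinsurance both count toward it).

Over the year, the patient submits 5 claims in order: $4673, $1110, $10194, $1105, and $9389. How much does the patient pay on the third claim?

$5097

Claim 1 — $4673: $2495 to deductible, leaving $2178; coinsurance $2178 × 50% = $1089. Cost to patient: $3584. OOP to date $3584.
Claim 2 — $1110: deductible met; 50% of $1110 = $555. Cost to patient: $555. OOP to date $4139.
Claim 3 — $10194: deductible met; 50% of $10194 = $5097. Patient owes $5097 (running OOP $9236).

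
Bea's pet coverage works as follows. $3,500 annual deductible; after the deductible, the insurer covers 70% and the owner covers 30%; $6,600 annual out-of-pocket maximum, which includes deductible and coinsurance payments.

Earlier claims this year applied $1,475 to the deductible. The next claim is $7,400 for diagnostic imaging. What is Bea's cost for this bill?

$3,637.50

Remaining deductible: $3,500 − $1,475 = $2,025.
After the $2,025 deductible portion, $7,400 − $2,025 = $5,375 is subject to coinsurance.
30% of $5,375 = $1,612.50 falls to the owner.
Owner responsibility before any cap: $2,025 + $1,612.50 = $3,637.50.
Year-to-date out-of-pocket becomes $1,475 + $3,637.50 = $5,112.50, still under the $6,600 maximum, so no cap applies.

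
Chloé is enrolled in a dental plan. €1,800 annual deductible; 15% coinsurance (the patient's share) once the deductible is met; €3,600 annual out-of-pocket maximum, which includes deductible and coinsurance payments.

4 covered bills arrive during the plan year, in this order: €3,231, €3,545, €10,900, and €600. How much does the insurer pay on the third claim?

€9,846.40

Claim 1 — €3,231: deductible takes €1,800, €1,431 remains; patient's 15% is €214.65. Patient pays €2,014.65; OOP now €2,014.65. Plan pays €3,231 − €2,014.65 = €1,216.35.
Claim 2 — €3,545: 15% coinsurance on €3,545 = €531.75. Cost to patient: €531.75. OOP to date €2,546.40. Insurer: €3,545 − €531.75 = €3,013.25.
Claim 3 — €10,900: deductible met; 15% of €10,900 = €1,635. OOP would hit €4,181.40 > €3,600, so the cap limits the patient to €3,600 − €2,546.40 = €1,053.60. Insurer: €10,900 − €1,053.60 = €9,846.40.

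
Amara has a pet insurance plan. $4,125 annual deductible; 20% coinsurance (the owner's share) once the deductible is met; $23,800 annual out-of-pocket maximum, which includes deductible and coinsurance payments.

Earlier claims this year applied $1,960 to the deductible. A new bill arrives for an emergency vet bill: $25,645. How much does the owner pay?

$6,861

Deductible still to meet: $4,125 − $1,960 = $2,165.
After the $2,165 deductible portion, $25,645 − $2,165 = $23,480 is subject to coinsurance.
20% of $23,480 = $4,696 falls to the owner.
That puts the owner's cost at $2,165 + $4,696 = $6,861 before any cap.
Total out-of-pocket so far would be $1,960 + $6,861 = $8,821, below the $23,800 cap — no reduction.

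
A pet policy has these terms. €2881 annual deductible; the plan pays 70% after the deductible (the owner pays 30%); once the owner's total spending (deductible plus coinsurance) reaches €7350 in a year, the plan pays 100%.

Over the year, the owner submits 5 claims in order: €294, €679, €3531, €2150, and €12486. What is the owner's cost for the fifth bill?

€3337.10

Claim 1 (€294): all of it applies to the deductible. Owner owes €294 (running OOP €294).
Claim 2 (€679): entire amount goes to the deductible. Owner owes €679 (running OOP €973).
Claim 3 (€3531): deductible takes €1908, €1623 remains; 30% of €1623 = €486.90. Owner owes €2394.90 (running OOP €3367.90).
Claim 4 (€2150): deductible met; 30% of €2150 = €645. Owner pays €645; OOP now €4012.90.
Claim 5 (€12486): deductible already satisfied, so owner's share is 30% × €12486 = €3745.80. Adding that to €4012.90 gives €7758.70, past the €7350 cap; owner pays only €7350 − €4012.90 = €3337.10.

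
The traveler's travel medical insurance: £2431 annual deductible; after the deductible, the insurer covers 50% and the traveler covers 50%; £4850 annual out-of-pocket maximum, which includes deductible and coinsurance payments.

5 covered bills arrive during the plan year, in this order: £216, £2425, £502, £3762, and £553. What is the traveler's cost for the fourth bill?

£1881

Claim 1 — £216: fully absorbed by the deductible. Cost to traveler: £216. OOP to date £216.
Claim 2 — £2425: £2215 finishes the deductible; £210 goes to coinsurance; coinsurance £210 × 50% = £105. Traveler pays £2320; OOP now £2536.
Claim 3 — £502: deductible already satisfied, so traveler's share is 50% × £502 = £251. Cost to traveler: £251. OOP to date £2787.
Claim 4 — £3762: 50% coinsurance on £3762 = £1881. Traveler owes £1881 (running OOP £4668).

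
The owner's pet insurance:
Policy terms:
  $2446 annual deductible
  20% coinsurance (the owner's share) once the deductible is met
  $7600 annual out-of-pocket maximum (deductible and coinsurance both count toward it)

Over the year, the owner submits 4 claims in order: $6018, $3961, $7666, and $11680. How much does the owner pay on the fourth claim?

$2114.20

#1 ($6018): deductible takes $2446, $3572 remains; 20% of $3572 = $714.40. Owner pays $3160.40; OOP now $3160.40.
#2 ($3961): deductible already satisfied, so owner's share is 20% × $3961 = $792.20. Owner pays $792.20; OOP now $3952.60.
#3 ($7666): deductible met; 20% of $7666 = $1533.20. Owner pays $1533.20; OOP now $5485.80.
#4 ($11680): deductible already satisfied, so owner's share is 20% × $11680 = $2336. OOP would hit $7821.80 > $7600, so the cap limits the owner to $7600 − $5485.80 = $2114.20.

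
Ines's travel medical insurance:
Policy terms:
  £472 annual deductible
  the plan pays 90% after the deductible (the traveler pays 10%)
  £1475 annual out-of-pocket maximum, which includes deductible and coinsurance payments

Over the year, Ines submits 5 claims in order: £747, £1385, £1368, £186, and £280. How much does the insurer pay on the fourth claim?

£167.40

Bill 1, £747: £472 to deductible, leaving £275; 10% of £275 = £27.50. Traveler owes £499.50 (running OOP £499.50). Insurer: £747 − £499.50 = £247.50.
Bill 2, £1385: 10% coinsurance on £1385 = £138.50. Traveler owes £138.50 (running OOP £638). Insurer: £1385 − £138.50 = £1246.50.
Bill 3, £1368: deductible already satisfied, so traveler's share is 10% × £1368 = £136.80. Traveler pays £136.80; OOP now £774.80. Plan pays £1368 − £136.80 = £1231.20.
Bill 4, £186: deductible already satisfied, so traveler's share is 10% × £186 = £18.60. Traveler owes £18.60 (running OOP £793.40). Plan pays £186 − £18.60 = £167.40.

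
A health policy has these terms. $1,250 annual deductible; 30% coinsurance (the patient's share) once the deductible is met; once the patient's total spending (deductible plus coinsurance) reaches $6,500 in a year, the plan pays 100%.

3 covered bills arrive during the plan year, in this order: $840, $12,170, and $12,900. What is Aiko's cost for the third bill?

$1,722

Bill 1, $840: all of it applies to the deductible. Patient pays $840; OOP now $840.
Bill 2, $12,170: deductible takes $410, $11,760 remains; coinsurance $11,760 × 30% = $3,528. Patient owes $3,938 (running OOP $4,778).
Bill 3, $12,900: deductible met; 30% of $12,900 = $3,870. Adding that to $4,778 gives $8,648, past the $6,500 cap; patient pays only $6,500 − $4,778 = $1,722.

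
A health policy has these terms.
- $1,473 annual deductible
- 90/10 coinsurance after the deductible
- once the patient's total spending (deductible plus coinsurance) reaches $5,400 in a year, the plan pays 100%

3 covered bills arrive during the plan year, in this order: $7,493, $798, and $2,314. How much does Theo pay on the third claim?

$231.40

#1 ($7,493): $1,473 to deductible, leaving $6,020; coinsurance $6,020 × 10% = $602. Patient pays $2,075; OOP now $2,075.
#2 ($798): 10% coinsurance on $798 = $79.80. Patient owes $79.80 (running OOP $2,154.80).
#3 ($2,314): 10% coinsurance on $2,314 = $231.40. Patient pays $231.40; OOP now $2,386.20.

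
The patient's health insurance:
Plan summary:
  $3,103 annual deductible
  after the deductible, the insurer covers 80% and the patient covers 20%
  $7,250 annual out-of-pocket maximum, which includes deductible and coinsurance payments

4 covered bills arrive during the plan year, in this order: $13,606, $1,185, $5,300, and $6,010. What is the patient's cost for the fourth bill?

Claim 1 — $13,606: $3,103 finishes the deductible; $10,503 goes to coinsurance; coinsurance $10,503 × 20% = $2,100.60. Patient owes $5,203.60 (running OOP $5,203.60).
Claim 2 — $1,185: 20% coinsurance on $1,185 = $237. Patient pays $237; OOP now $5,440.60.
Claim 3 — $5,300: deductible already satisfied, so patient's share is 20% × $5,300 = $1,060. Patient owes $1,060 (running OOP $6,500.60).
Claim 4 — $6,010: deductible already satisfied, so patient's share is 20% × $6,010 = $1,202. Adding that to $6,500.60 gives $7,702.60, past the $7,250 cap; patient pays only $7,250 − $6,500.60 = $749.40.

$749.40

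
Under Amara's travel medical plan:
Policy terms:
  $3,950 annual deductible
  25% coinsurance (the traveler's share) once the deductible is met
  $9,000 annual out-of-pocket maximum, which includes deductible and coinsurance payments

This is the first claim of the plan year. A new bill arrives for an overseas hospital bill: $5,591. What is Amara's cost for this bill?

Nothing has been paid toward the $3,950 deductible, so the first $3,950 of this charge is applied there.
That leaves $5,591 − $3,950 = $1,641 for coinsurance.
25% of $1,641 = $410.25 falls to the traveler.
So the traveler owes $3,950 + $410.25 = $4,360.25 before any cap.
Year-to-date out-of-pocket becomes $0 + $4,360.25 = $4,360.25, still under the $9,000 maximum, so no cap applies.

$4,360.25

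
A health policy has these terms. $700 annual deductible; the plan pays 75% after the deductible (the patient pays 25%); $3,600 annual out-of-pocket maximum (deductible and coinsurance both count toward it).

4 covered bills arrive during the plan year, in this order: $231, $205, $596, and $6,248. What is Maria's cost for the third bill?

$347

Claim 1 ($231): entire amount goes to the deductible. Patient owes $231 (running OOP $231).
Claim 2 ($205): entire amount goes to the deductible. Patient pays $205; OOP now $436.
Claim 3 ($596): $264 finishes the deductible; $332 goes to coinsurance; patient's 25% is $83. Patient owes $347 (running OOP $783).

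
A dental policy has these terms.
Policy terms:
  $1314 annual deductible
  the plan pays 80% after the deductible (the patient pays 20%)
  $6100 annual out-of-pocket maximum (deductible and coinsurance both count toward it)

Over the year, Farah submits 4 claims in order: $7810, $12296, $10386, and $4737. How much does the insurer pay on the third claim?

Claim 1 — $7810: $1314 to deductible, leaving $6496; patient's 20% is $1299.20. Cost to patient: $2613.20. OOP to date $2613.20. Insurer: $7810 − $2613.20 = $5196.80.
Claim 2 — $12296: deductible already satisfied, so patient's share is 20% × $12296 = $2459.20. Patient owes $2459.20 (running OOP $5072.40). Insurer: $12296 − $2459.20 = $9836.80.
Claim 3 — $10386: deductible already satisfied, so patient's share is 20% × $10386 = $2077.20. That would push OOP to $7149.60, over the $6100 cap, so patient pays $6100 − $5072.40 = $1027.60. Insurer: $10386 − $1027.60 = $9358.40.

$9358.40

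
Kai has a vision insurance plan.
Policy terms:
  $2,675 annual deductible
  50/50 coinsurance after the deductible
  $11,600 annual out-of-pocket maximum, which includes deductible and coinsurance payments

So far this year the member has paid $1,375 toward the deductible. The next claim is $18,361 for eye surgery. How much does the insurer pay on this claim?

Remaining deductible: $2,675 − $1,375 = $1,300.
After the $1,300 deductible portion, $18,361 − $1,300 = $17,061 is subject to coinsurance.
Member's 50% share of $17,061 is $8,530.50.
Member responsibility before any cap: $1,300 + $8,530.50 = $9,830.50.
Year-to-date out-of-pocket becomes $1,375 + $9,830.50 = $11,205.50, still under the $11,600 maximum, so no cap applies.
The plan picks up $18,361 − $9,830.50 = $8,530.50.

$8,530.50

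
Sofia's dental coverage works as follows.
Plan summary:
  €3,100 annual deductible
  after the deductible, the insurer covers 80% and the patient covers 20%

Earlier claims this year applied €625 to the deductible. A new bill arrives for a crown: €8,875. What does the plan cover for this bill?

€5,120

Remaining deductible: €3,100 − €625 = €2,475.
The remaining €6,400 (= €8,875 − €2,475) moves to coinsurance.
20% of €6,400 = €1,280 falls to the patient.
Patient responsibility: €2,475 + €1,280 = €3,755.
Insurer pays the balance: €8,875 − €3,755 = €5,120.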